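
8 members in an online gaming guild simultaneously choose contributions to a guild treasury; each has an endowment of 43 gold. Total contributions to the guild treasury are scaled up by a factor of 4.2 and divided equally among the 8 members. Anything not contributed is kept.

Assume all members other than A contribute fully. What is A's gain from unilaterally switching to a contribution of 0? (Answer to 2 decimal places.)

Switching from a contribution of 43 to 0 lets A keep an extra 43 gold, but lowers the guild treasury by 43, which costs A their own share of that drop: 4.2/8 × 43 = 22.57.
Net gain = 43 − 22.57 = 20.43. The private return per contributed unit (0.5250) is below 1, so free-riding is indeed the best response regardless of what the others do.

20.43 gold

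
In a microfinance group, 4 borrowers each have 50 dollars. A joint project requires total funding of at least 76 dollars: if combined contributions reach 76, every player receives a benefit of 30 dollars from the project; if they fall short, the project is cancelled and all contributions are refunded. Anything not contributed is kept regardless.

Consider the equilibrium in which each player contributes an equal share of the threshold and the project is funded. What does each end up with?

Equal share of the threshold: 76/4 = 19.
At this profile no one gains by cutting their contribution: any cut drops the total below 76, the project is cancelled, contributions are refunded, and the deviator ends with 50, which is less than 50 − 19 + 30 = 61. Contributing more than 19 just wastes the excess. So contributing exactly 19 is a best response.
Each player's payoff: 50 − 19 + 30 = 61.

61 dollars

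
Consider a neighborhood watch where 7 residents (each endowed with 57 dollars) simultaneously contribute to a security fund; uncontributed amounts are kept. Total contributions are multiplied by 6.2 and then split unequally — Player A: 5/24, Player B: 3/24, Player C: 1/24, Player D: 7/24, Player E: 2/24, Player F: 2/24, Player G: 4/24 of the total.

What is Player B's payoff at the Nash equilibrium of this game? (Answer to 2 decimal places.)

189.53 dollars

For player j, contributing a unit is worthwhile iff 6.2 × (j's share) ≥ 1, i.e. iff j's share is at least 0.1613.
Player A, Player D and Player G clear that bar, contributing 57 each; the remaining 4 contribute 0. Total contributed: 171.
Player B keeps 57 and receives 6.2 × 171 × 3/24 = 132.53 from the security fund, for a payoff of 189.53.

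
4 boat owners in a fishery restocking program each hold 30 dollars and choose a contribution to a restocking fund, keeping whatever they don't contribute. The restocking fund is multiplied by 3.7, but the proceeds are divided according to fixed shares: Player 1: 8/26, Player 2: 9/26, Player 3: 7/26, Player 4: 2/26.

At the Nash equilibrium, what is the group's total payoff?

Each unit j contributes comes back to j as 3.7 × (j's share), so j prefers to contribute only if that share exceeds 1/3.7 = 0.2703; otherwise keeping the unit dominates.
Player 1 and Player 2 clear that bar, contributing 30 each; the remaining 2 contribute 0. Total contributed: 60.
The restocking fund pays out 3.7 × 60 = 222.00 in total (split across the unequal shares, but the aggregate is all that matters for the group sum).
The 2 free-riders keep 30 each, adding 60. Group total = 60 + 222.00 = 282.00.

282.00 dollars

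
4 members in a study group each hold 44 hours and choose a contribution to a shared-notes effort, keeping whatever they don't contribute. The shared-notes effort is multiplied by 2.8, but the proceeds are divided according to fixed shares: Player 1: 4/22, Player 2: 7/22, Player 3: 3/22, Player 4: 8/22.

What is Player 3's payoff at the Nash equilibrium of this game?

60.80 hours

For player j, contributing a unit is worthwhile iff 2.8 × (j's share) ≥ 1, i.e. iff j's share is at least 0.3571.
The only share above 0.3571 is Player 4's 8/22, contributing 44; the remaining 3 contribute 0. Total contributed: 44.
Player 3 keeps 44 and receives 2.8 × 44 × 3/22 = 16.80 from the shared-notes effort, for a payoff of 60.80.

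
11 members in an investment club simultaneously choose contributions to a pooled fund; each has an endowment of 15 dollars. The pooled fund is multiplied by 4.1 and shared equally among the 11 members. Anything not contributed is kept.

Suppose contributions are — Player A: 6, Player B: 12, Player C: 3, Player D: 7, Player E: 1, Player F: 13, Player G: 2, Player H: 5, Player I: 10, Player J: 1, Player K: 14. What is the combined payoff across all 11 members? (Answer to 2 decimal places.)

Total contributed: 6 + 12 + 3 + 7 + 1 + 13 + 2 + 5 + 10 + 1 + 14 = 74; total kept: 11 × 15 − 74 = 91.
The pooled fund pays out 4.1 × 74 = 303.40 in aggregate.
Group total = 91 + 303.40 = 394.40.

394.40 dollars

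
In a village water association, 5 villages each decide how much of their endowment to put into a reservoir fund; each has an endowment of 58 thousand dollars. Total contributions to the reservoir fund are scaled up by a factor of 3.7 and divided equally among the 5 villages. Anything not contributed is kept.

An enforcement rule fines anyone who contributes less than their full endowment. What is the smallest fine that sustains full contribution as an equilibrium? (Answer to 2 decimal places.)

Given the others contribute fully, the best deviation is to contribute 0 (any partial contribution still incurs the fine and gives up units whose private return 0.7400 is below 1).
Deviating from 58 to 0 saves 58 thousand dollars but forfeits the deviator's share of the drop in the reservoir fund: 3.7/5 × 58 = 42.92.
So the deviation gain is 58 − 42.92 = 15.08, and the fine must be at least 15.08 thousand dollars to wipe it out.

15.08 thousand dollars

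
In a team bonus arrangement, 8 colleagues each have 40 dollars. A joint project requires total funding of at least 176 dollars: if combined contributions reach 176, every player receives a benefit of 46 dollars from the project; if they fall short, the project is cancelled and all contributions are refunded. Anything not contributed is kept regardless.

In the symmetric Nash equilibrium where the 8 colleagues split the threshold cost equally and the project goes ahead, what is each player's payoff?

64 dollars

Equal share of the threshold: 176/8 = 22.
At this profile no one gains by cutting their contribution: any cut drops the total below 176, the project is cancelled, contributions are refunded, and the deviator ends with 40, which is less than 40 − 22 + 46 = 64. Contributing more than 22 just wastes the excess. So contributing exactly 22 is a best response.
Each player's payoff: 40 − 22 + 46 = 64.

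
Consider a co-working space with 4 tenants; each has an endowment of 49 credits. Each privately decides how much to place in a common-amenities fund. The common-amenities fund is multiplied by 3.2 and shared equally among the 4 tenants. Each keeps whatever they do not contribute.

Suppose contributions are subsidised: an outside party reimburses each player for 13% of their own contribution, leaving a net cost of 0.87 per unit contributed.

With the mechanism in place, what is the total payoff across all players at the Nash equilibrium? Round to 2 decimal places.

The effective private return is (3.2/4) / 0.87 = 0.9195, which is still under 1, so the mechanism doesn't change anyone's dominant strategy: zero contribution.
Everyone keeps their endowment and the group total is 4 × 49 = 196.

196.00 credits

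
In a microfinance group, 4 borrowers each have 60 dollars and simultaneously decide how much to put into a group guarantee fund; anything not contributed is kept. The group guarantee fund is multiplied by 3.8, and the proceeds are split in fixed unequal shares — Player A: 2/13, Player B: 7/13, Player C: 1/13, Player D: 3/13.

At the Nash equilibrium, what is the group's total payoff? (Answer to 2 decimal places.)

408.00 dollars

A player with share s gets back 3.8·s per unit contributed, so full contribution is dominant for anyone with s > 1/3.8 = 0.2632 and zero contribution is dominant for anyone below.
Only Player B (7/13) clears that bar, contributing 60; the remaining 3 contribute 0. Total contributed: 60.
The group guarantee fund pays out 3.8 × 60 = 228.00 in total (split across the unequal shares, but the aggregate is all that matters for the group sum).
The 3 free-riders keep 60 each, adding 180. Group total = 180 + 228.00 = 408.00.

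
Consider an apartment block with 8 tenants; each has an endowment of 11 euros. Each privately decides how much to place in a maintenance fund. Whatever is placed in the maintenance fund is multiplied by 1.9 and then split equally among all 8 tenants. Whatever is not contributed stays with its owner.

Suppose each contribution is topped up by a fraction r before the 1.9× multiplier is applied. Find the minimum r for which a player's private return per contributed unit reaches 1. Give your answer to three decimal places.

3.211

With matching at rate r, one contributed unit becomes (1 + r) in the maintenance fund and returns 1.9 × (1 + r) / 8 to the contributor.
Setting this equal to 1: 1 + r = 8/1.9 = 4.2105.
So the minimum matching rate is r = 4.2105 − 1 = 3.211.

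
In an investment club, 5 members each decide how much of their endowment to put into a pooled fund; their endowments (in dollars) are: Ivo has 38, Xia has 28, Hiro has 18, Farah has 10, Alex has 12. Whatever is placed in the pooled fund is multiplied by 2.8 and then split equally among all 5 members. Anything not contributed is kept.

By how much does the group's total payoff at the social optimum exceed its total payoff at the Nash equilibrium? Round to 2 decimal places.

190.80 dollars

The private return per contributed unit is 2.8/5 = 0.5600 < 1 for every player regardless of endowment, so the Nash equilibrium is zero contribution and the group total is Σ E_j = 38 + 28 + 18 + 10 + 12 = 106.
Each contributed unit returns 2.800 to the group, so the social optimum is full contribution by everyone: group total = 2.800 × 106 = 296.80.
Efficiency loss = (2.800 − 1) × 106 = 190.80.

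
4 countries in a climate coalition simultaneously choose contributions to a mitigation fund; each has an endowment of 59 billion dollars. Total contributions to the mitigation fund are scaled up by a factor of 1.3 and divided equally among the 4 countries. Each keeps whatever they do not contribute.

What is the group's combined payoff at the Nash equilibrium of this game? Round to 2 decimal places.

236.00 billion dollars

Each contributed unit returns 1.3/4 = 0.3250 to its contributor — below 1 — so contributing 0 is dominant for every player. At the Nash equilibrium everyone keeps their 59, and the group total is 4 × 59 = 236.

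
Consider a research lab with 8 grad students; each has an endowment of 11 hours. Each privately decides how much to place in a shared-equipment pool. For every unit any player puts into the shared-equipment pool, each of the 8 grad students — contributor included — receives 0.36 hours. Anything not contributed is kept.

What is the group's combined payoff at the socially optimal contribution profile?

Each contributed unit returns 2.880 to the group as a whole (0.36 to each of 8 players), which exceeds 1, so the social optimum is full contribution: group total = 2.880 × 88 = 253.44.

253.44 hours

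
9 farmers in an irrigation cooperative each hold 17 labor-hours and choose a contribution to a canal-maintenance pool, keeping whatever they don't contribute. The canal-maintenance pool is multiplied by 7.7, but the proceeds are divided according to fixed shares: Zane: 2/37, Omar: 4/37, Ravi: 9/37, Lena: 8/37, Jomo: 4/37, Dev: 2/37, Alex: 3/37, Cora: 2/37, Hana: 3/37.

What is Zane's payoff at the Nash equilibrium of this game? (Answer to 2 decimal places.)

31.15 labor-hours

Player j's private return per contributed unit is 7.7 × (j's share). Contributing is weakly dominant for j when that share is at least 1/7.7 = 0.1299, and contributing 0 is dominant otherwise.
Ravi and Lena are above the threshold, contributing 17 each; the remaining 7 contribute 0. Total contributed: 34.
Zane keeps 17 and receives 7.7 × 34 × 2/37 = 14.15 from the canal-maintenance pool, for a payoff of 31.15.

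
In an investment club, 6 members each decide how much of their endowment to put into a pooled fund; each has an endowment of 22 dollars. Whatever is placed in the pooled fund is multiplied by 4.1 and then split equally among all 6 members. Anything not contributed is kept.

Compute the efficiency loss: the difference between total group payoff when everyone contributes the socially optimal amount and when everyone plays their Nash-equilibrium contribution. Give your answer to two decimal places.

Each contributed unit returns 4.1/6 = 0.6833 to its contributor — below 1 — so contributing 0 is dominant for every player. At the Nash equilibrium everyone keeps their 22, and the group total is 6 × 22 = 132.
Each contributed unit returns 4.100 to the group as a whole (0.6833 to each of 6 players), which exceeds 1, so the social optimum is full contribution: group total = 4.100 × 132 = 541.20.
Efficiency loss = 541.20 − 132 = 409.20.

409.20 dollars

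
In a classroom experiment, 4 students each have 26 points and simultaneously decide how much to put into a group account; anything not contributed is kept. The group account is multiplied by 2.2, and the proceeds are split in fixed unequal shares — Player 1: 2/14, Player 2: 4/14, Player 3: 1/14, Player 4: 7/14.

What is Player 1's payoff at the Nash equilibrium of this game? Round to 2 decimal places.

34.17 points

A player with share s gets back 2.2·s per unit contributed, so full contribution is dominant for anyone with s > 1/2.2 = 0.4545 and zero contribution is dominant for anyone below.
The only share above 0.4545 is Player 4's 7/14, contributing 26; the remaining 3 contribute 0. Total contributed: 26.
Player 1 keeps 26 and receives 2.2 × 26 × 2/14 = 8.17 from the group account, for a payoff of 34.17.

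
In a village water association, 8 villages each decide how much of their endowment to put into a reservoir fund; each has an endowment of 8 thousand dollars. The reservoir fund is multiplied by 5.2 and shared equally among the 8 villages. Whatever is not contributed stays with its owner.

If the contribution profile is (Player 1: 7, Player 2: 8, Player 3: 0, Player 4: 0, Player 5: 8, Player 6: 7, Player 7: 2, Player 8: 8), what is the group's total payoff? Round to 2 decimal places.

232.00 thousand dollars

Total contributed: 7 + 8 + 0 + 0 + 8 + 7 + 2 + 8 = 40; total kept: 8 × 8 − 40 = 24.
The reservoir fund pays out 5.2 × 40 = 208.00 in aggregate.
Group total = 24 + 208.00 = 232.00.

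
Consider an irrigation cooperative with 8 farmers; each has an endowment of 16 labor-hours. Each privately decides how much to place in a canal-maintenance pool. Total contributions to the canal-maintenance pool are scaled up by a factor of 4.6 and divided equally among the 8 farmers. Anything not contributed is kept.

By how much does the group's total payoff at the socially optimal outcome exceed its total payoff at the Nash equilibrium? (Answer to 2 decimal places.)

Each contributed unit returns 4.6/8 = 0.5750 to its contributor — below 1 — so contributing 0 is dominant for every player. At the Nash equilibrium everyone keeps their 16, and the group total is 8 × 16 = 128.
Each contributed unit returns 4.600 to the group as a whole (0.5750 to each of 8 players), which exceeds 1, so the social optimum is full contribution: group total = 4.600 × 128 = 588.80.
Efficiency loss = 588.80 − 128 = 460.80.

460.80 labor-hours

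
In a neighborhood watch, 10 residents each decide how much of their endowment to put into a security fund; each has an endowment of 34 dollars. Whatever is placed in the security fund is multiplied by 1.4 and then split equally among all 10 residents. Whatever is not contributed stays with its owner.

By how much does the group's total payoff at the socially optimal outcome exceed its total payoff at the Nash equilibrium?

Each contributed unit returns 1.4/10 = 0.1400 to its contributor — below 1 — so contributing 0 is dominant for every player. At the Nash equilibrium everyone keeps their 34, and the group total is 10 × 34 = 340.
Each contributed unit returns 1.400 to the group as a whole (0.1400 to each of 10 players), which exceeds 1, so the social optimum is full contribution: group total = 1.400 × 340 = 476.00.
Efficiency loss = 476.00 − 340 = 136.00.

136.00 dollars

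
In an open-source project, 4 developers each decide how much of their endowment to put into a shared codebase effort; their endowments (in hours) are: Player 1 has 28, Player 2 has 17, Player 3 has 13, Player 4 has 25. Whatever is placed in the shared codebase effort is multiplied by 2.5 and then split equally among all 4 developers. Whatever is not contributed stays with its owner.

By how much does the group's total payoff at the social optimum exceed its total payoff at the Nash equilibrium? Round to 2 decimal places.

The private return per contributed unit is 2.5/4 = 0.6250 < 1 for every player regardless of endowment, so the Nash equilibrium is zero contribution and the group total is Σ E_j = 28 + 17 + 13 + 25 = 83.
Each contributed unit returns 2.500 to the group, so the social optimum is full contribution by everyone: group total = 2.500 × 83 = 207.50.
Efficiency loss = (2.500 − 1) × 83 = 124.50.

124.50 hours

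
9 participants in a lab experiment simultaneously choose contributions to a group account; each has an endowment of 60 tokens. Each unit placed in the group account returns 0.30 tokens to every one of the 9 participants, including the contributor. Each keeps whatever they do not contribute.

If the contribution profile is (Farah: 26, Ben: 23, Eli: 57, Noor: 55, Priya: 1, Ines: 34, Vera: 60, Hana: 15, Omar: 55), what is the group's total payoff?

1094.20 tokens

Total contributed: 26 + 23 + 57 + 55 + 1 + 34 + 60 + 15 + 55 = 326; total kept: 9 × 60 − 326 = 214.
The group account pays out 0.30 × 9 × 326 = 880.20 in aggregate.
Group total = 214 + 880.20 = 1094.20.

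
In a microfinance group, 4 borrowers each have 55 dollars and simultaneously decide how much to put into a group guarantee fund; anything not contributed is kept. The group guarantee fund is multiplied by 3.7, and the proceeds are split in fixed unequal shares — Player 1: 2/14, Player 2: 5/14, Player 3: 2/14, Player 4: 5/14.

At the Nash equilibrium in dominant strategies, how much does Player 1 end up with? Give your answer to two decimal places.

Player j's private return per contributed unit is 3.7 × (j's share). Contributing is weakly dominant for j when that share is at least 1/3.7 = 0.2703, and contributing 0 is dominant otherwise.
Player 2 and Player 4 are above the threshold, contributing 55 each; the remaining 2 contribute 0. Total contributed: 110.
Player 1 keeps 55 and receives 3.7 × 110 × 2/14 = 58.14 from the group guarantee fund, for a payoff of 113.14.

113.14 dollars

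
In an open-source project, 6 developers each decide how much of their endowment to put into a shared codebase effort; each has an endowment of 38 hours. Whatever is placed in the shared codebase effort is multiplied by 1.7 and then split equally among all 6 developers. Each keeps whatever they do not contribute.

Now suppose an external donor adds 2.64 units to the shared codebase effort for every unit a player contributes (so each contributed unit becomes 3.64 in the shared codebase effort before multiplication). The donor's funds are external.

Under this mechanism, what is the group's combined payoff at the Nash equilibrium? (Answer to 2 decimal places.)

1410.86 hours

The effective private return per unit is now 1.7 × 3.64 / 6 = 1.0313 > 1, so every player's dominant strategy flips to full contribution.
At the Nash equilibrium everyone contributes 38. Group total payoff = 1.7 × 3.64 × 228 = 1410.86.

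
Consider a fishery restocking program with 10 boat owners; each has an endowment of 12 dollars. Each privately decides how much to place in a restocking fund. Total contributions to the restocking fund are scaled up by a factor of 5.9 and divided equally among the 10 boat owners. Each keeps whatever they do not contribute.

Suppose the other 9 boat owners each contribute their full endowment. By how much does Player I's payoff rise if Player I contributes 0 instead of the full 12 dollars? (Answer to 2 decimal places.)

Switching from a contribution of 12 to 0 lets Player I keep an extra 12 dollars, but lowers the restocking fund by 12, which costs Player I their own share of that drop: 5.9/10 × 12 = 7.08.
Net gain = 12 − 7.08 = 4.92. The private return per contributed unit (0.5900) is below 1, so free-riding is indeed the best response regardless of what the others do.

4.92 dollars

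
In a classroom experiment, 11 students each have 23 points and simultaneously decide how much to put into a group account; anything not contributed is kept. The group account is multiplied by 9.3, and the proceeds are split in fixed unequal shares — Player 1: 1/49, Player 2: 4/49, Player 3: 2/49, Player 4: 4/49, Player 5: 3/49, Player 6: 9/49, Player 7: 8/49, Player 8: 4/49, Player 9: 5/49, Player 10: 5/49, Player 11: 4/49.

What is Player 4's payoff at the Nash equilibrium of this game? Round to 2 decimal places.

A player with share s gets back 9.3·s per unit contributed, so full contribution is dominant for anyone with s > 1/9.3 = 0.1075 and zero contribution is dominant for anyone below.
Player 6 and Player 7 clear that bar, contributing 23 each; the remaining 9 contribute 0. Total contributed: 46.
Player 4 keeps 23 and receives 9.3 × 46 × 4/49 = 34.92 from the group account, for a payoff of 57.92.

57.92 points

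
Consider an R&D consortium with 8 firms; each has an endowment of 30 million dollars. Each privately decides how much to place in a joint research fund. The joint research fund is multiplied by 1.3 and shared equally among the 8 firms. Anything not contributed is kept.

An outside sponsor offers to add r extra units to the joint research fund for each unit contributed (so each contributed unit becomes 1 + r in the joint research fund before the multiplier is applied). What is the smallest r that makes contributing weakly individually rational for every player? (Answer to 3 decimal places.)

With matching at rate r, one contributed unit becomes (1 + r) in the joint research fund and returns 1.3 × (1 + r) / 8 to the contributor.
Setting this equal to 1: 1 + r = 8/1.3 = 6.1538.
So the minimum matching rate is r = 6.1538 − 1 = 5.154.

5.154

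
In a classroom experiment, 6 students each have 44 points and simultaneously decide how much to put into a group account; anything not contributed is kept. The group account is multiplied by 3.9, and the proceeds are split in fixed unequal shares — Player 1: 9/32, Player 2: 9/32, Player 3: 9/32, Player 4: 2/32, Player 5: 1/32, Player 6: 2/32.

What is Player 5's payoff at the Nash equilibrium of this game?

Each unit j contributes comes back to j as 3.9 × (j's share), so j prefers to contribute only if that share exceeds 1/3.9 = 0.2564; otherwise keeping the unit dominates.
The shares above 0.2564 belong to Player 1, Player 2 and Player 3, contributing 44 each; the remaining 3 contribute 0. Total contributed: 132.
Player 5 keeps 44 and receives 3.9 × 132 × 1/32 = 16.09 from the group account, for a payoff of 60.09.

60.09 points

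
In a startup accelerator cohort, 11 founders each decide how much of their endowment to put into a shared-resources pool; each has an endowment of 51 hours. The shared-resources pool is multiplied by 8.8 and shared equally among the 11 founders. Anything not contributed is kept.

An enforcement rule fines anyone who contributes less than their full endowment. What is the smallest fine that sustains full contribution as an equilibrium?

Given the others contribute fully, the best deviation is to contribute 0 (any partial contribution still incurs the fine and gives up units whose private return 0.8000 is below 1).
Deviating from 51 to 0 saves 51 hours but forfeits the deviator's share of the drop in the shared-resources pool: 8.8/11 × 51 = 40.80.
So the deviation gain is 51 − 40.80 = 10.20, and the fine must be at least 10.20 hours to wipe it out.

10.20 hours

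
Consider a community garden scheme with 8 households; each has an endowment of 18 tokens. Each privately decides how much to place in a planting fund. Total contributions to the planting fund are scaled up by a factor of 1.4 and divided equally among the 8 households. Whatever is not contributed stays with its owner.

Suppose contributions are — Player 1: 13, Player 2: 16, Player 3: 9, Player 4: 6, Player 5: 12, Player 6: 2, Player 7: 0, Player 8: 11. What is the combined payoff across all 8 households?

Total contributed: 13 + 16 + 9 + 6 + 12 + 2 + 0 + 11 = 69; total kept: 8 × 18 − 69 = 75.
The planting fund pays out 1.4 × 69 = 96.60 in aggregate.
Group total = 75 + 96.60 = 171.60.

171.60 tokens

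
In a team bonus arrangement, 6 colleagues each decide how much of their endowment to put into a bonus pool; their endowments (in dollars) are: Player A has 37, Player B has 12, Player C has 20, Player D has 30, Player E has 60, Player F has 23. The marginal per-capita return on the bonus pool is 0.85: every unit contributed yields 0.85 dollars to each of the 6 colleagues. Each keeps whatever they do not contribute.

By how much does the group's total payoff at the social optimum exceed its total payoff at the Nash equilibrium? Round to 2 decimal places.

746.20 dollars

The private return per contributed unit is 0.85 < 1 for everyone, so the Nash equilibrium is zero contribution and the group total is Σ E_j = 37 + 12 + 20 + 30 + 60 + 23 = 182.
Each contributed unit returns 5.100 to the group, so the social optimum is full contribution by everyone: group total = 5.100 × 182 = 928.20.
Efficiency loss = (5.100 − 1) × 182 = 746.20.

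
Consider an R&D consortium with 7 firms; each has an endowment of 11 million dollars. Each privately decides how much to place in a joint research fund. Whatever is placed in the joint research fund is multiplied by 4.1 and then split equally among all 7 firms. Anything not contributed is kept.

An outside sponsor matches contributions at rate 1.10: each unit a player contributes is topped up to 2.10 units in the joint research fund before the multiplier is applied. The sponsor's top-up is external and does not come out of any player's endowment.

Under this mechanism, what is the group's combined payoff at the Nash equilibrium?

The effective private return per unit is now 4.1 × 2.10 / 7 = 1.2300 > 1, so every player's dominant strategy flips to full contribution.
So the Nash equilibrium is full contribution by all 7; the group earns 4.1 × 2.10 × 77 = 662.97.

662.97 million dollars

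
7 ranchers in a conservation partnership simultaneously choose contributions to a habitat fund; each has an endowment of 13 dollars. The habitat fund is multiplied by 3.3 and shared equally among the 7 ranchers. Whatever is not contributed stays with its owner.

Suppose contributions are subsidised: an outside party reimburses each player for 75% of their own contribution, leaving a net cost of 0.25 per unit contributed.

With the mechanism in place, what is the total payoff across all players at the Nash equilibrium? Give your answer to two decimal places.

368.55 dollars

With the mechanism, a contributed unit returns (3.3/7) / 0.25 = 1.8857 per unit of net cost to the contributor — now above 1 — so contributing fully is weakly dominant for every player.
At the Nash equilibrium everyone contributes 13. Group total payoff = 7 × (13 × 0.75 + 3.3 × 13) = 368.55.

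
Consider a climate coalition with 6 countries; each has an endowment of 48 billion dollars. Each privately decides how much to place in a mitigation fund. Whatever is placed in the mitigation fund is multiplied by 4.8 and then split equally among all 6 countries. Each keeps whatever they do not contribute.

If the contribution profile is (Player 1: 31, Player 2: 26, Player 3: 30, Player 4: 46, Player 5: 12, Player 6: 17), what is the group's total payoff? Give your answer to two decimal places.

Total contributed: 31 + 26 + 30 + 46 + 12 + 17 = 162; total kept: 6 × 48 − 162 = 126.
The mitigation fund pays out 4.8 × 162 = 777.60 in aggregate.
Group total = 126 + 777.60 = 903.60.

903.60 billion dollars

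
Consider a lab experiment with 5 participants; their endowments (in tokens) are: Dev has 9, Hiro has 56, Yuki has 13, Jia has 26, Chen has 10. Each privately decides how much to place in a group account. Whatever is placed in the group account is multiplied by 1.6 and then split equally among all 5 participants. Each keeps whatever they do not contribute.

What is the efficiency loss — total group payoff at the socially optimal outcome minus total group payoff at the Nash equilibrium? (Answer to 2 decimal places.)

68.40 tokens

The private return per contributed unit is 1.6/5 = 0.3200 < 1 for every player regardless of endowment, so the Nash equilibrium is zero contribution and the group total is Σ E_j = 9 + 56 + 13 + 26 + 10 = 114.
Each contributed unit returns 1.600 to the group, so the social optimum is full contribution by everyone: group total = 1.600 × 114 = 182.40.
Efficiency loss = (1.600 − 1) × 114 = 68.40.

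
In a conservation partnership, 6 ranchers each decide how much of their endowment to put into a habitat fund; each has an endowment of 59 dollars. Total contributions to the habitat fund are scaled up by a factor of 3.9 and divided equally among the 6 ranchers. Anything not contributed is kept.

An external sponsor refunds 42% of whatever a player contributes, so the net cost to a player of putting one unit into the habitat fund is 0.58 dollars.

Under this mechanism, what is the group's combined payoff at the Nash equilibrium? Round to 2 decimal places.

With the mechanism, a contributed unit returns (3.9/6) / 0.58 = 1.1207 per unit of net cost to the contributor — now above 1 — so contributing fully is weakly dominant for every player.
So the Nash equilibrium is full contribution by all 6; the group earns 6 × (59 × 0.42 + 3.9 × 59) = 1529.28.

1529.28 dollars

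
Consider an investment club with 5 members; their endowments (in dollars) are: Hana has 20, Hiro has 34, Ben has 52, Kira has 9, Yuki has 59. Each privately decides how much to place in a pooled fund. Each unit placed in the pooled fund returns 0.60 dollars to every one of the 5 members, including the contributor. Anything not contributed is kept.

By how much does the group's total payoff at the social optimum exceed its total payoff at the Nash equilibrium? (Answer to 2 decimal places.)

348.00 dollars

The private return per contributed unit is 0.60 < 1 for everyone, so the Nash equilibrium is zero contribution and the group total is Σ E_j = 20 + 34 + 52 + 9 + 59 = 174.
Each contributed unit returns 3.000 to the group, so the social optimum is full contribution by everyone: group total = 3.000 × 174 = 522.00.
Efficiency loss = (3.000 − 1) × 174 = 348.00.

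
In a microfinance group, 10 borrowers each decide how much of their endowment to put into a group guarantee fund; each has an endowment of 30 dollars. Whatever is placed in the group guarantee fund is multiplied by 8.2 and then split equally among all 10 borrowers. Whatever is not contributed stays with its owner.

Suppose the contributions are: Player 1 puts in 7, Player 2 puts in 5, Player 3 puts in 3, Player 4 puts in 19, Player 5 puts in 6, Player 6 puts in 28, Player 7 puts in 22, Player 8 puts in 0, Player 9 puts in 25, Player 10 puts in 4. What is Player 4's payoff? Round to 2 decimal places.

108.58 dollars

Total contributed: 7 + 5 + 3 + 19 + 6 + 28 + 22 + 0 + 25 + 4 = 119.
Each receives 8.2 × 119 / 10 = 97.58 from the group guarantee fund.
Player 4 keeps 30 − 19 = 11, so Player 4's payoff is 11 + 97.58 = 108.58.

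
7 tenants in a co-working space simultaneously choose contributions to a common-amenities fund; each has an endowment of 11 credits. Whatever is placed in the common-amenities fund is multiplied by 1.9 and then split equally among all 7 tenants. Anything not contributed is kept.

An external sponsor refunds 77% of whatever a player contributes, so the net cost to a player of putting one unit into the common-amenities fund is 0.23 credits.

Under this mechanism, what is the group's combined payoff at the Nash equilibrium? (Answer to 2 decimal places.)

205.59 credits

With the mechanism, a contributed unit returns (1.9/7) / 0.23 = 1.1801 per unit of net cost to the contributor — now above 1 — so contributing fully is weakly dominant for every player.
So the Nash equilibrium is full contribution by all 7; the group earns 7 × (11 × 0.77 + 1.9 × 11) = 205.59.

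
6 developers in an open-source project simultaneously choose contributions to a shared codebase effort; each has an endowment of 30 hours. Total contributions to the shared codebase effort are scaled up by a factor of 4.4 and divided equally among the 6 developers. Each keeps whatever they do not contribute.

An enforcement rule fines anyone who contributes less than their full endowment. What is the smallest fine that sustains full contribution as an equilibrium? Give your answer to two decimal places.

8.00 hours

Given the others contribute fully, the best deviation is to contribute 0 (any partial contribution still incurs the fine and gives up units whose private return 0.7333 is below 1).
Deviating from 30 to 0 saves 30 hours but forfeits the deviator's share of the drop in the shared codebase effort: 4.4/6 × 30 = 22.00.
So the deviation gain is 30 − 22.00 = 8.00, and the fine must be at least 8.00 hours to wipe it out.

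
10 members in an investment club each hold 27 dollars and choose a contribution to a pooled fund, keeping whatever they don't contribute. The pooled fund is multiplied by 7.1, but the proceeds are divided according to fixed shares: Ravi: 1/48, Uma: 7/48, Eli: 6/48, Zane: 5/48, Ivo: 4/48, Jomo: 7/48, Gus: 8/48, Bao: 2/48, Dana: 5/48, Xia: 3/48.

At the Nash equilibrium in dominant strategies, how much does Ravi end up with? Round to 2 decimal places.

38.98 dollars

A player with share s gets back 7.1·s per unit contributed, so full contribution is dominant for anyone with s > 1/7.1 = 0.1408 and zero contribution is dominant for anyone below.
Uma, Jomo and Gus clear that bar, contributing 27 each; the remaining 7 contribute 0. Total contributed: 81.
Ravi keeps 27 and receives 7.1 × 81 × 1/48 = 11.98 from the pooled fund, for a payoff of 38.98.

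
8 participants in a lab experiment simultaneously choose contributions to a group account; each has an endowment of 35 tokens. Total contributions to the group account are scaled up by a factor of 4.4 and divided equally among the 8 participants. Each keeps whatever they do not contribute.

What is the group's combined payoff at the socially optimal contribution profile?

1232.00 tokens

Each contributed unit returns 4.400 to the group as a whole (0.5500 to each of 8 players), which exceeds 1, so the social optimum is full contribution: group total = 4.400 × 280 = 1232.00.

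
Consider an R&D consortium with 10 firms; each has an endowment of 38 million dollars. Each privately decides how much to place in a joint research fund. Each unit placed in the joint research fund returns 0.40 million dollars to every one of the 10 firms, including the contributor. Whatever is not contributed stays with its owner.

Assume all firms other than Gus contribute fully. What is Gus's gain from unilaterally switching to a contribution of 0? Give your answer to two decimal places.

22.80 million dollars

Switching from a contribution of 38 to 0 lets Gus keep an extra 38 million dollars, but lowers the joint research fund by 38, which costs Gus their own share of that drop: 0.40 × 38 = 15.20.
Net gain = 38 − 15.20 = 22.80. The private return per contributed unit (0.40) is below 1, so free-riding is indeed the best response regardless of what the others do.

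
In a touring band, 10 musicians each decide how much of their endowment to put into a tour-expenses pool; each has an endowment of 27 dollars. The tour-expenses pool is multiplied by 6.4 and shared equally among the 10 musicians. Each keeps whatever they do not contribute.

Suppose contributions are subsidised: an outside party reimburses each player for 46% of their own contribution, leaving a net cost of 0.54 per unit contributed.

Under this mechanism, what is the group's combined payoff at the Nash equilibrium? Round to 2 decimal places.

Under the mechanism each unit contributed yields (6.4/10) / 0.54 = 1.1852 back to its contributor per unit of net cost, which exceeds 1, making full contribution the dominant choice for everyone.
So the Nash equilibrium is full contribution by all 10; the group earns 10 × (27 × 0.46 + 6.4 × 27) = 1852.20.

1852.20 dollars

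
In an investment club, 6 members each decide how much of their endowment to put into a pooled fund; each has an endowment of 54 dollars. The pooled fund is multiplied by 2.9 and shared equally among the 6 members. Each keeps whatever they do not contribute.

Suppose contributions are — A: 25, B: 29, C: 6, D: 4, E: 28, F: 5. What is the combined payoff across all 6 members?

Total contributed: 25 + 29 + 6 + 4 + 28 + 5 = 97; total kept: 6 × 54 − 97 = 227.
The pooled fund pays out 2.9 × 97 = 281.30 in aggregate.
Group total = 227 + 281.30 = 508.30.

508.30 dollars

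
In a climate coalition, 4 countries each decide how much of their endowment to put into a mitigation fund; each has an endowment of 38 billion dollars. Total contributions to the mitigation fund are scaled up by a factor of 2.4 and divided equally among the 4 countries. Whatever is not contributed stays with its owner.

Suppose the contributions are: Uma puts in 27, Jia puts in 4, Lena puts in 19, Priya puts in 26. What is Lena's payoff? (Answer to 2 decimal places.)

Total contributed: 27 + 4 + 19 + 26 = 76.
Each receives 2.4 × 76 / 4 = 45.60 from the mitigation fund.
Lena keeps 38 − 19 = 19, so Lena's payoff is 19 + 45.60 = 64.60.

64.60 billion dollars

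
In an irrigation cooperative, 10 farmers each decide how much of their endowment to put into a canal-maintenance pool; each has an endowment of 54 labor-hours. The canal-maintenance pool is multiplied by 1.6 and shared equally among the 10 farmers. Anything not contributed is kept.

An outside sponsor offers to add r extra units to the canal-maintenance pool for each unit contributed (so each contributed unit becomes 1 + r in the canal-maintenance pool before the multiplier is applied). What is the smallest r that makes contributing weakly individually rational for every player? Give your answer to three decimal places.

5.250

With matching at rate r, one contributed unit becomes (1 + r) in the canal-maintenance pool and returns 1.6 × (1 + r) / 10 to the contributor.
Setting this equal to 1: 1 + r = 10/1.6 = 6.2500.
So the minimum matching rate is r = 6.2500 − 1 = 5.250.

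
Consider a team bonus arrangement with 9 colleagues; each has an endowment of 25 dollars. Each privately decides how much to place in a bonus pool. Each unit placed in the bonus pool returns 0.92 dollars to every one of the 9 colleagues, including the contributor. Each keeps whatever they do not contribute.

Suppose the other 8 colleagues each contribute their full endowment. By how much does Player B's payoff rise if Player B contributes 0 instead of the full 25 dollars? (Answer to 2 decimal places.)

2.00 dollars

Switching from a contribution of 25 to 0 lets Player B keep an extra 25 dollars, but lowers the bonus pool by 25, which costs Player B their own share of that drop: 0.92 × 25 = 23.00.
Net gain = 25 − 23.00 = 2.00. The private return per contributed unit (0.92) is below 1, so free-riding is indeed the best response regardless of what the others do.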